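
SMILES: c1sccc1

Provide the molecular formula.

C4H4S

Heavy atoms from the SMILES: 4 C, 1 S.
Implicit hydrogens by atom environment:
  4 × C (aromatic): 1 H each → 4
  1 × S (aromatic): no H
  Total hydrogens = 4.
Molecular formula: C4H4S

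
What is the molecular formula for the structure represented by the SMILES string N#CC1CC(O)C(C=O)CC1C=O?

C9H11NO3

Heavy atoms from the SMILES: 9 C, 1 N, 3 O.
Implicit hydrogens by atom environment:
  6 × C: 1 H each → 6
  2 × C: 2 H each → 4
  2 × O: no H
  1 × C: no H
  1 × N: no H
  1 × O: 1 H
  Total hydrogens = 11.
Molecular formula: C9H11NO3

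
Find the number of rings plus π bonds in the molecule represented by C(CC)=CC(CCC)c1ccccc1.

5

Molecular formula from the SMILES: C14H20.
DoU = (2C + 2 + N − H − X)/2 = (2·14 + 2 + 0 − 20 − 0)/2 = 10/2 = 5.
(Structurally: 1 ring(s) + 4 π bond(s) = 5.)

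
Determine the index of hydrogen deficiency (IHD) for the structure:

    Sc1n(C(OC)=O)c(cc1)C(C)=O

5

Molecular formula from the SMILES: C8H9NO3S.
DoU = (2C + 2 + N − H − X)/2 = (2·8 + 2 + 1 − 9 − 0)/2 = 10/2 = 5.
(Structurally: 1 ring(s) + 4 π bond(s) = 5.)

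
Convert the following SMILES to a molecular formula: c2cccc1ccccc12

C10H8

Heavy atoms from the SMILES: 10 C.
Implicit hydrogens by atom environment:
  8 × C (aromatic): 1 H each → 8
  2 × C (aromatic): no H
  Total hydrogens = 8.
Molecular formula: C10H8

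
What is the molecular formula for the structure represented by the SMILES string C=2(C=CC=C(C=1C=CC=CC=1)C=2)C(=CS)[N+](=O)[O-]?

C14H11NO2S

Heavy atoms from the SMILES: 14 C, 1 N, 2 O, 1 S.
Implicit hydrogens by atom environment:
  9 × C (aromatic): 1 H each → 9
  3 × C (aromatic): no H
  1 × C: 1 H
  1 × C: no H
  1 × N (charge +1): no H
  1 × O: no H
  1 × O (charge -1): no H
  1 × S: 1 H
  Total hydrogens = 11.
Molecular formula: C14H11NO2S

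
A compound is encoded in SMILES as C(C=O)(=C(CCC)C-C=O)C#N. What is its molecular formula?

C9H11NO2

Heavy atoms from the SMILES: 9 C, 1 N, 2 O.
Implicit hydrogens by atom environment:
  3 × C: 2 H each → 6
  3 × C: no H
  2 × C: 1 H each → 2
  2 × O: no H
  1 × C: 3 H
  1 × N: no H
  Total hydrogens = 11.
Molecular formula: C9H11NO2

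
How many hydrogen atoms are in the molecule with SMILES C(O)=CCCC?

10

Hydrogens are implicit in SMILES; fill each atom to its normal valence:
  2 × C: 2 H each → 4
  2 × C: 1 H each → 2
  1 × C: 3 H
  1 × O: 1 H
  Total hydrogens = 10.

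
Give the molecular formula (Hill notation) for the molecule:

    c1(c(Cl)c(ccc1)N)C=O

Heavy atoms from the SMILES: 7 C, 1 Cl, 1 N, 1 O.
Implicit hydrogens by atom environment:
  3 × C (aromatic): 1 H each → 3
  3 × C (aromatic): no H
  1 × C: 1 H
  1 × Cl: no H
  1 × N: 2 H
  1 × O: no H
  Total hydrogens = 6.
Molecular formula: C7H6ClNO

C7H6ClNO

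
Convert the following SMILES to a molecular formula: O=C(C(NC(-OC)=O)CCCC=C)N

C9H16N2O3

Heavy atoms from the SMILES: 9 C, 2 N, 3 O.
Implicit hydrogens by atom environment:
  4 × C: 2 H each → 8
  3 × O: no H
  2 × C: 1 H each → 2
  2 × C: no H
  1 × C: 3 H
  1 × N: 2 H
  1 × N: 1 H
  Total hydrogens = 16.
Molecular formula: C9H16N2O3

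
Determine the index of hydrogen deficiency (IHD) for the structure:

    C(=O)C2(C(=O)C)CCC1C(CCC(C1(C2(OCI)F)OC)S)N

Molecular formula from the SMILES: C15H23FINO4S.
DoU = (2C + 2 + N − H − X)/2 = (2·15 + 2 + 1 − 23 − 2)/2 = 8/2 = 4.
(Structurally: 2 ring(s) + 2 π bond(s) = 4.)

4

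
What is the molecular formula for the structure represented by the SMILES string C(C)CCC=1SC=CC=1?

Heavy atoms from the SMILES: 8 C, 1 S.
Implicit hydrogens by atom environment:
  3 × C: 2 H each → 6
  3 × C (aromatic): 1 H each → 3
  1 × C: 3 H
  1 × C (aromatic): no H
  1 × S (aromatic): no H
  Total hydrogens = 12.
Molecular formula: C8H12S

C8H12S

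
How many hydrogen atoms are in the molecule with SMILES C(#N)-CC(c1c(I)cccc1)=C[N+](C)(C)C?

16

Hydrogens are implicit in SMILES; fill each atom to its normal valence:
  4 × C (aromatic): 1 H each → 4
  3 × C: 3 H each → 9
  2 × C: no H
  2 × C (aromatic): no H
  1 × C: 2 H
  1 × C: 1 H
  1 × I: no H
  1 × N (charge +1): no H
  1 × N: no H
  Total hydrogens = 16.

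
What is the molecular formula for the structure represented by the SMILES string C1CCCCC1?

Heavy atoms from the SMILES: 6 C.
Implicit hydrogens by atom environment:
  6 × C: 2 H each → 12
  Total hydrogens = 12.
Molecular formula: C6H12

C6H12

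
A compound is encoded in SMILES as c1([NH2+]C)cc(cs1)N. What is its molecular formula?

C5H9N2S+

Heavy atoms from the SMILES: 5 C, 2 N, 1 S.
Implicit hydrogens by atom environment:
  2 × C (aromatic): 1 H each → 2
  2 × C (aromatic): no H
  1 × C: 3 H
  1 × N: 2 H
  1 × N (charge +1): 2 H
  1 × S (aromatic): no H
  Total hydrogens = 9.
Net charge +1.
Molecular formula: C5H9N2S+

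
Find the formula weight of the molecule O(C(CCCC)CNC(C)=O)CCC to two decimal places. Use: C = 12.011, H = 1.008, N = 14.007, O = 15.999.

201.31

Molecular formula: C11H23NO2.
M = 11×12.011 + 23×1.008 + 1×14.007 + 2×15.999 = 201.31 g/mol.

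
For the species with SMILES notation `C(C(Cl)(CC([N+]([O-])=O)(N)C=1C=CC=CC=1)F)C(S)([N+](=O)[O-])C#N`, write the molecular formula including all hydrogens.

C12H12ClFN4O4S

Heavy atoms from the SMILES: 12 C, 1 Cl, 1 F, 4 N, 4 O, 1 S.
Implicit hydrogens by atom environment:
  5 × C (aromatic): 1 H each → 5
  4 × C: no H
  2 × C: 2 H each → 4
  2 × N (charge +1): no H
  2 × O: no H
  2 × O (charge -1): no H
  1 × C (aromatic): no H
  1 × Cl: no H
  1 × F: no H
  1 × N: 2 H
  1 × N: no H
  1 × S: 1 H
  Total hydrogens = 12.
Molecular formula: C12H12ClFN4O4S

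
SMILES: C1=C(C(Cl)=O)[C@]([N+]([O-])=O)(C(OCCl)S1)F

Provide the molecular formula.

C6H4Cl2FNO4S

Heavy atoms from the SMILES: 6 C, 2 Cl, 1 F, 1 N, 4 O, 1 S.
Implicit hydrogens by atom environment:
  3 × C: no H
  3 × O: no H
  2 × C: 1 H each → 2
  2 × Cl: no H
  1 × C: 2 H
  1 × F: no H
  1 × N (charge +1): no H
  1 × O (charge -1): no H
  1 × S: no H
  Total hydrogens = 4.
Molecular formula: C6H4Cl2FNO4S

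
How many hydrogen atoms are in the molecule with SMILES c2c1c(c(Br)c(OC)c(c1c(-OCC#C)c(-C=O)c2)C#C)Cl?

Hydrogens are implicit in SMILES; fill each atom to its normal valence:
  8 × C (aromatic): no H
  3 × C: 1 H each → 3
  3 × O: no H
  2 × C (aromatic): 1 H each → 2
  2 × C: no H
  1 × Br: no H
  1 × C: 3 H
  1 × C: 2 H
  1 × Cl: no H
  Total hydrogens = 10.

10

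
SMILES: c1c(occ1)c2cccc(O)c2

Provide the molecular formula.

C10H8O2

Heavy atoms from the SMILES: 10 C, 2 O.
Implicit hydrogens by atom environment:
  7 × C (aromatic): 1 H each → 7
  3 × C (aromatic): no H
  1 × O: 1 H
  1 × O (aromatic): no H
  Total hydrogens = 8.
Molecular formula: C10H8O2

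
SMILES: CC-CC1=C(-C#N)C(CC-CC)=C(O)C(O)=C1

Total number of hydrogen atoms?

19

Hydrogens are implicit in SMILES; fill each atom to its normal valence:
  5 × C: 2 H each → 10
  5 × C (aromatic): no H
  2 × C: 3 H each → 6
  2 × O: 1 H each → 2
  1 × C (aromatic): 1 H
  1 × C: no H
  1 × N: no H
  Total hydrogens = 19.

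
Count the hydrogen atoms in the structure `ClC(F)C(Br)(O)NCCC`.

Hydrogens are implicit in SMILES; fill each atom to its normal valence:
  2 × C: 2 H each → 4
  1 × Br: no H
  1 × C: 3 H
  1 × C: 1 H
  1 × C: no H
  1 × Cl: no H
  1 × F: no H
  1 × N: 1 H
  1 × O: 1 H
  Total hydrogens = 10.

10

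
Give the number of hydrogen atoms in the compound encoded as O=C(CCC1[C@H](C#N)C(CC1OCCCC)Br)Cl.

19

Hydrogens are implicit in SMILES; fill each atom to its normal valence:
  6 × C: 2 H each → 12
  4 × C: 1 H each → 4
  2 × C: no H
  2 × O: no H
  1 × Br: no H
  1 × C: 3 H
  1 × Cl: no H
  1 × N: no H
  Total hydrogens = 19.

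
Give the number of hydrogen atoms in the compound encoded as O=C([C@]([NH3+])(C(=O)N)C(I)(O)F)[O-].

Hydrogens are implicit in SMILES; fill each atom to its normal valence:
  4 × C: no H
  2 × O: no H
  1 × F: no H
  1 × I: no H
  1 × N (charge +1): 3 H
  1 × N: 2 H
  1 × O: 1 H
  1 × O (charge -1): no H
  Total hydrogens = 6.

6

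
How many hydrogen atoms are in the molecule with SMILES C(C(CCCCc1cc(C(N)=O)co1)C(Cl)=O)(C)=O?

16

Hydrogens are implicit in SMILES; fill each atom to its normal valence:
  4 × C: 2 H each → 8
  3 × C: no H
  3 × O: no H
  2 × C (aromatic): 1 H each → 2
  2 × C (aromatic): no H
  1 × C: 3 H
  1 × C: 1 H
  1 × Cl: no H
  1 × N: 2 H
  1 × O (aromatic): no H
  Total hydrogens = 16.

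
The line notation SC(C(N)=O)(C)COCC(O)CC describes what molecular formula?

C8H17NO3S

Heavy atoms from the SMILES: 8 C, 1 N, 3 O, 1 S.
Implicit hydrogens by atom environment:
  3 × C: 2 H each → 6
  2 × C: 3 H each → 6
  2 × C: no H
  2 × O: no H
  1 × C: 1 H
  1 × N: 2 H
  1 × O: 1 H
  1 × S: 1 H
  Total hydrogens = 17.
Molecular formula: C8H17NO3S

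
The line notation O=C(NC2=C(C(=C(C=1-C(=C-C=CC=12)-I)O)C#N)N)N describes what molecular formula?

C12H9IN4O2

Heavy atoms from the SMILES: 12 C, 1 I, 4 N, 2 O.
Implicit hydrogens by atom environment:
  7 × C (aromatic): no H
  3 × C (aromatic): 1 H each → 3
  2 × C: no H
  2 × N: 2 H each → 4
  1 × I: no H
  1 × N: 1 H
  1 × N: no H
  1 × O: 1 H
  1 × O: no H
  Total hydrogens = 9.
Molecular formula: C12H9IN4O2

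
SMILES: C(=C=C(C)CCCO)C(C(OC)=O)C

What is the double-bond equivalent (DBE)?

Molecular formula from the SMILES: C11H18O3.
DoU = (2C + 2 + N − H − X)/2 = (2·11 + 2 + 0 − 18 − 0)/2 = 6/2 = 3.
(Structurally: 0 ring(s) + 3 π bond(s) = 3.)

3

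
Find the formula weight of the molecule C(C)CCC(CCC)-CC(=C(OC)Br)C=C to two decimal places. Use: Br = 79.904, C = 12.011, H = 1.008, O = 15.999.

Molecular formula: C14H25BrO.
M = 1×79.904 + 14×12.011 + 25×1.008 + 1×15.999 = 289.26 g/mol.

289.26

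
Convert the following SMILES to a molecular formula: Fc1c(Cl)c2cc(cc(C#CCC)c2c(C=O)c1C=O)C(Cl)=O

Heavy atoms from the SMILES: 17 C, 2 Cl, 1 F, 3 O.
Implicit hydrogens by atom environment:
  8 × C (aromatic): no H
  3 × C: no H
  3 × O: no H
  2 × C (aromatic): 1 H each → 2
  2 × C: 1 H each → 2
  2 × Cl: no H
  1 × C: 3 H
  1 × C: 2 H
  1 × F: no H
  Total hydrogens = 9.
Molecular formula: C17H9Cl2FO3

C17H9Cl2FO3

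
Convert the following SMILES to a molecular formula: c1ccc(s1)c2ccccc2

C10H8S

Heavy atoms from the SMILES: 10 C, 1 S.
Implicit hydrogens by atom environment:
  8 × C (aromatic): 1 H each → 8
  2 × C (aromatic): no H
  1 × S (aromatic): no H
  Total hydrogens = 8.
Molecular formula: C10H8S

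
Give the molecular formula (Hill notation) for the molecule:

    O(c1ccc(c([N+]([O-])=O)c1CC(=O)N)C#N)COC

C11H11N3O5

Heavy atoms from the SMILES: 11 C, 3 N, 5 O.
Implicit hydrogens by atom environment:
  4 × C (aromatic): no H
  4 × O: no H
  2 × C: 2 H each → 4
  2 × C (aromatic): 1 H each → 2
  2 × C: no H
  1 × C: 3 H
  1 × N: 2 H
  1 × N (charge +1): no H
  1 × N: no H
  1 × O (charge -1): no H
  Total hydrogens = 11.
Molecular formula: C11H11N3O5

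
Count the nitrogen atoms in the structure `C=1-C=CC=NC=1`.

The symbol for nitrogen appears 1 time in the SMILES.

1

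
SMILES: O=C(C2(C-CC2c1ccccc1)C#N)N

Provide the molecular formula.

C12H12N2O

Heavy atoms from the SMILES: 12 C, 2 N, 1 O.
Implicit hydrogens by atom environment:
  5 × C (aromatic): 1 H each → 5
  3 × C: no H
  2 × C: 2 H each → 4
  1 × C: 1 H
  1 × C (aromatic): no H
  1 × N: 2 H
  1 × N: no H
  1 × O: no H
  Total hydrogens = 12.
Molecular formula: C12H12N2O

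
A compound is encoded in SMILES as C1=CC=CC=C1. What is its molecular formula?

Heavy atoms from the SMILES: 6 C.
Implicit hydrogens by atom environment:
  6 × C (aromatic): 1 H each → 6
  Total hydrogens = 6.
Molecular formula: C6H6

C6H6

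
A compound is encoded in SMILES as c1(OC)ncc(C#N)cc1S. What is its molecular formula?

C7H6N2OS

Heavy atoms from the SMILES: 7 C, 2 N, 1 O, 1 S.
Implicit hydrogens by atom environment:
  3 × C (aromatic): no H
  2 × C (aromatic): 1 H each → 2
  1 × C: 3 H
  1 × C: no H
  1 × N (aromatic): no H
  1 × N: no H
  1 × O: no H
  1 × S: 1 H
  Total hydrogens = 6.
Molecular formula: C7H6N2OS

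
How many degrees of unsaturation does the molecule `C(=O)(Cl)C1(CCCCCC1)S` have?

2

Molecular formula from the SMILES: C8H13ClOS.
DoU = (2C + 2 + N − H − X)/2 = (2·8 + 2 + 0 − 13 − 1)/2 = 4/2 = 2.
(Structurally: 1 ring(s) + 1 π bond(s) = 2.)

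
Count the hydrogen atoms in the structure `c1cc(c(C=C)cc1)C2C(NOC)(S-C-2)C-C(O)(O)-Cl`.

18

Hydrogens are implicit in SMILES; fill each atom to its normal valence:
  4 × C (aromatic): 1 H each → 4
  3 × C: 2 H each → 6
  2 × C: 1 H each → 2
  2 × C: no H
  2 × C (aromatic): no H
  2 × O: 1 H each → 2
  1 × C: 3 H
  1 × Cl: no H
  1 × N: 1 H
  1 × O: no H
  1 × S: no H
  Total hydrogens = 18.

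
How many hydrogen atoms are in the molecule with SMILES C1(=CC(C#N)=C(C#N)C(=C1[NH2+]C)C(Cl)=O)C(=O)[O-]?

Hydrogens are implicit in SMILES; fill each atom to its normal valence:
  5 × C (aromatic): no H
  4 × C: no H
  2 × N: no H
  2 × O: no H
  1 × C: 3 H
  1 × C (aromatic): 1 H
  1 × Cl: no H
  1 × N (charge +1): 2 H
  1 × O (charge -1): no H
  Total hydrogens = 6.

6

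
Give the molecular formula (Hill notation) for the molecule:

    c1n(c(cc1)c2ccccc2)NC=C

Heavy atoms from the SMILES: 12 C, 2 N.
Implicit hydrogens by atom environment:
  8 × C (aromatic): 1 H each → 8
  2 × C (aromatic): no H
  1 × C: 2 H
  1 × C: 1 H
  1 × N: 1 H
  1 × N (aromatic): no H
  Total hydrogens = 12.
Molecular formula: C12H12N2

C12H12N2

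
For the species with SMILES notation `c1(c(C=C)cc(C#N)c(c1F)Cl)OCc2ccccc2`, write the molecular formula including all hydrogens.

C16H11ClFNO

Heavy atoms from the SMILES: 16 C, 1 Cl, 1 F, 1 N, 1 O.
Implicit hydrogens by atom environment:
  6 × C (aromatic): 1 H each → 6
  6 × C (aromatic): no H
  2 × C: 2 H each → 4
  1 × C: 1 H
  1 × C: no H
  1 × Cl: no H
  1 × F: no H
  1 × N: no H
  1 × O: no H
  Total hydrogens = 11.
Molecular formula: C16H11ClFNO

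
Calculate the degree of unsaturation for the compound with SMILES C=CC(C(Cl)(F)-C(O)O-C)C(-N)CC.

1

Molecular formula from the SMILES: C9H17ClFNO2.
DoU = (2C + 2 + N − H − X)/2 = (2·9 + 2 + 1 − 17 − 2)/2 = 2/2 = 1.
(Structurally: 0 ring(s) + 1 π bond(s) = 1.)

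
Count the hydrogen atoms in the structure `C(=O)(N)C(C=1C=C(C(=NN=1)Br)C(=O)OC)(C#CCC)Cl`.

11

Hydrogens are implicit in SMILES; fill each atom to its normal valence:
  5 × C: no H
  3 × C (aromatic): no H
  3 × O: no H
  2 × C: 3 H each → 6
  2 × N (aromatic): no H
  1 × Br: no H
  1 × C: 2 H
  1 × C (aromatic): 1 H
  1 × Cl: no H
  1 × N: 2 H
  Total hydrogens = 11.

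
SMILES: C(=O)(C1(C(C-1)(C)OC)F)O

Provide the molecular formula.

C6H9FO3

Heavy atoms from the SMILES: 6 C, 1 F, 3 O.
Implicit hydrogens by atom environment:
  3 × C: no H
  2 × C: 3 H each → 6
  2 × O: no H
  1 × C: 2 H
  1 × F: no H
  1 × O: 1 H
  Total hydrogens = 9.
Molecular formula: C6H9FO3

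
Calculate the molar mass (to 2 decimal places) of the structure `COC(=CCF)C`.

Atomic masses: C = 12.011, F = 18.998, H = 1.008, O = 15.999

104.12

Molecular formula: C5H9FO.
M = 5×12.011 + 1×18.998 + 9×1.008 + 1×15.999 = 104.12 g/mol.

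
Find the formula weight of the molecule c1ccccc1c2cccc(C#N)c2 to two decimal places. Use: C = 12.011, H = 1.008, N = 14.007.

179.22

Molecular formula: C13H9N.
M = 13×12.011 + 9×1.008 + 1×14.007 = 179.22 g/mol.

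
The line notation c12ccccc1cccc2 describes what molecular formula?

C10H8

Heavy atoms from the SMILES: 10 C.
Implicit hydrogens by atom environment:
  8 × C (aromatic): 1 H each → 8
  2 × C (aromatic): no H
  Total hydrogens = 8.
Molecular formula: C10H8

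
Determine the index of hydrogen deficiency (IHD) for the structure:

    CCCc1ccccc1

Molecular formula from the SMILES: C9H12.
DoU = (2C + 2 + N − H − X)/2 = (2·9 + 2 + 0 − 12 − 0)/2 = 8/2 = 4.
(Structurally: 1 ring(s) + 3 π bond(s) = 4.)

4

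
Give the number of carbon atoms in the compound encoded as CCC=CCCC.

7

The symbol for carbon appears 7 times in the SMILES.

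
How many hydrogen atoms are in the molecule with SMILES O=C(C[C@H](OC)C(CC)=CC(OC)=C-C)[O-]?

19

Hydrogens are implicit in SMILES; fill each atom to its normal valence:
  4 × C: 3 H each → 12
  3 × C: 1 H each → 3
  3 × C: no H
  3 × O: no H
  2 × C: 2 H each → 4
  1 × O (charge -1): no H
  Total hydrogens = 19.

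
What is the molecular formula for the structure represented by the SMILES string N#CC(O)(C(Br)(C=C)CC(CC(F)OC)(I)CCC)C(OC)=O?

Heavy atoms from the SMILES: 1 Br, 15 C, 1 F, 1 I, 1 N, 4 O.
Implicit hydrogens by atom environment:
  5 × C: 2 H each → 10
  5 × C: no H
  3 × C: 3 H each → 9
  3 × O: no H
  2 × C: 1 H each → 2
  1 × Br: no H
  1 × F: no H
  1 × I: no H
  1 × N: no H
  1 × O: 1 H
  Total hydrogens = 22.
Molecular formula: C15H22BrFINO4

C15H22BrFINO4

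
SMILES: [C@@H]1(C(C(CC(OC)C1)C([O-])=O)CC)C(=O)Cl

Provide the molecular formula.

C11H16ClO4-

Heavy atoms from the SMILES: 11 C, 1 Cl, 4 O.
Implicit hydrogens by atom environment:
  4 × C: 1 H each → 4
  3 × C: 2 H each → 6
  3 × O: no H
  2 × C: 3 H each → 6
  2 × C: no H
  1 × Cl: no H
  1 × O (charge -1): no H
  Total hydrogens = 16.
Net charge -1.
Molecular formula: C11H16ClO4-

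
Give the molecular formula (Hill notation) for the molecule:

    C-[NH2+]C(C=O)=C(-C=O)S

Heavy atoms from the SMILES: 5 C, 1 N, 2 O, 1 S.
Implicit hydrogens by atom environment:
  2 × C: 1 H each → 2
  2 × C: no H
  2 × O: no H
  1 × C: 3 H
  1 × N (charge +1): 2 H
  1 × S: 1 H
  Total hydrogens = 8.
Net charge +1.
Molecular formula: C5H8NO2S+

C5H8NO2S+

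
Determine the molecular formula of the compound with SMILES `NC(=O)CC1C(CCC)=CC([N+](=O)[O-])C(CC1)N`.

Heavy atoms from the SMILES: 12 C, 3 N, 3 O.
Implicit hydrogens by atom environment:
  5 × C: 2 H each → 10
  4 × C: 1 H each → 4
  2 × C: no H
  2 × N: 2 H each → 4
  2 × O: no H
  1 × C: 3 H
  1 × N (charge +1): no H
  1 × O (charge -1): no H
  Total hydrogens = 21.
Molecular formula: C12H21N3O3

C12H21N3O3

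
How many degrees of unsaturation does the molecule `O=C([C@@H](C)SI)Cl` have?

1

Molecular formula from the SMILES: C3H4ClIOS.
DoU = (2C + 2 + N − H − X)/2 = (2·3 + 2 + 0 − 4 − 2)/2 = 2/2 = 1.
(Structurally: 0 ring(s) + 1 π bond(s) = 1.)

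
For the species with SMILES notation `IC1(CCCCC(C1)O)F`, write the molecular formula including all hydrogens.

Heavy atoms from the SMILES: 7 C, 1 F, 1 I, 1 O.
Implicit hydrogens by atom environment:
  5 × C: 2 H each → 10
  1 × C: 1 H
  1 × C: no H
  1 × F: no H
  1 × I: no H
  1 × O: 1 H
  Total hydrogens = 12.
Molecular formula: C7H12FIO

C7H12FIO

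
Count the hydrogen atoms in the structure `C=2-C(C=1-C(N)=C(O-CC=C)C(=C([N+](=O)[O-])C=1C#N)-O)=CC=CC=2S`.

13

Hydrogens are implicit in SMILES; fill each atom to its normal valence:
  8 × C (aromatic): no H
  4 × C (aromatic): 1 H each → 4
  2 × C: 2 H each → 4
  2 × O: no H
  1 × C: 1 H
  1 × C: no H
  1 × N: 2 H
  1 × N: no H
  1 × N (charge +1): no H
  1 × O: 1 H
  1 × O (charge -1): no H
  1 × S: 1 H
  Total hydrogens = 13.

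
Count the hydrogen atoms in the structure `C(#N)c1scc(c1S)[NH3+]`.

Hydrogens are implicit in SMILES; fill each atom to its normal valence:
  3 × C (aromatic): no H
  1 × C (aromatic): 1 H
  1 × C: no H
  1 × N (charge +1): 3 H
  1 × N: no H
  1 × S: 1 H
  1 × S (aromatic): no H
  Total hydrogens = 5.

5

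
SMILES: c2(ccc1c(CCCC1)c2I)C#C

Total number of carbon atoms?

The symbol for carbon appears 12 times in the SMILES. Lowercase c denotes aromatic carbon and counts toward C.

12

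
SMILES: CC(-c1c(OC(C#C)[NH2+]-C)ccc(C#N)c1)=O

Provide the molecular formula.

Heavy atoms from the SMILES: 13 C, 2 N, 2 O.
Implicit hydrogens by atom environment:
  3 × C (aromatic): 1 H each → 3
  3 × C (aromatic): no H
  3 × C: no H
  2 × C: 3 H each → 6
  2 × C: 1 H each → 2
  2 × O: no H
  1 × N (charge +1): 2 H
  1 × N: no H
  Total hydrogens = 13.
Net charge +1.
Molecular formula: C13H13N2O2+

C13H13N2O2+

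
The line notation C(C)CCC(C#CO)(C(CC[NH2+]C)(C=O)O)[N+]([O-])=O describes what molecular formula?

Heavy atoms from the SMILES: 12 C, 2 N, 5 O.
Implicit hydrogens by atom environment:
  5 × C: 2 H each → 10
  4 × C: no H
  2 × C: 3 H each → 6
  2 × O: 1 H each → 2
  2 × O: no H
  1 × C: 1 H
  1 × N (charge +1): 2 H
  1 × N (charge +1): no H
  1 × O (charge -1): no H
  Total hydrogens = 21.
Net charge +1.
Molecular formula: C12H21N2O5+

C12H21N2O5+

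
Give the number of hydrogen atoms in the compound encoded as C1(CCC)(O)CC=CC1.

Hydrogens are implicit in SMILES; fill each atom to its normal valence:
  4 × C: 2 H each → 8
  2 × C: 1 H each → 2
  1 × C: 3 H
  1 × C: no H
  1 × O: 1 H
  Total hydrogens = 14.

14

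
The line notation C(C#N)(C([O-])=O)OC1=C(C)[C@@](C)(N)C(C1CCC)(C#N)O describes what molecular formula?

Heavy atoms from the SMILES: 14 C, 3 N, 4 O.
Implicit hydrogens by atom environment:
  7 × C: no H
  3 × C: 3 H each → 9
  2 × C: 2 H each → 4
  2 × C: 1 H each → 2
  2 × N: no H
  2 × O: no H
  1 × N: 2 H
  1 × O: 1 H
  1 × O (charge -1): no H
  Total hydrogens = 18.
Net charge -1.
Molecular formula: C14H18N3O4-

C14H18N3O4-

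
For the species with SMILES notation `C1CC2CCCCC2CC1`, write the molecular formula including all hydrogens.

C10H18

Heavy atoms from the SMILES: 10 C.
Implicit hydrogens by atom environment:
  8 × C: 2 H each → 16
  2 × C: 1 H each → 2
  Total hydrogens = 18.
Molecular formula: C10H18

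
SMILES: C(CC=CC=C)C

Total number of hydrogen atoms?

12

Hydrogens are implicit in SMILES; fill each atom to its normal valence:
  3 × C: 2 H each → 6
  3 × C: 1 H each → 3
  1 × C: 3 H
  Total hydrogens = 12.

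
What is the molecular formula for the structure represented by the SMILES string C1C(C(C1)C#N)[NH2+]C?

Heavy atoms from the SMILES: 6 C, 2 N.
Implicit hydrogens by atom environment:
  2 × C: 2 H each → 4
  2 × C: 1 H each → 2
  1 × C: 3 H
  1 × C: no H
  1 × N (charge +1): 2 H
  1 × N: no H
  Total hydrogens = 11.
Net charge +1.
Molecular formula: C6H11N2+

C6H11N2+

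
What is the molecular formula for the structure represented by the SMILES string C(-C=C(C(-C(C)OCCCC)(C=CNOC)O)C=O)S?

C14H25NO4S

Heavy atoms from the SMILES: 14 C, 1 N, 4 O, 1 S.
Implicit hydrogens by atom environment:
  5 × C: 1 H each → 5
  4 × C: 2 H each → 8
  3 × C: 3 H each → 9
  3 × O: no H
  2 × C: no H
  1 × N: 1 H
  1 × O: 1 H
  1 × S: 1 H
  Total hydrogens = 25.
Molecular formula: C14H25NO4S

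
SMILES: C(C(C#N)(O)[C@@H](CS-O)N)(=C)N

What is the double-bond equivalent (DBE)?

Molecular formula from the SMILES: C6H11N3O2S.
DoU = (2C + 2 + N − H − X)/2 = (2·6 + 2 + 3 − 11 − 0)/2 = 6/2 = 3.
(Structurally: 0 ring(s) + 3 π bond(s) = 3.)

3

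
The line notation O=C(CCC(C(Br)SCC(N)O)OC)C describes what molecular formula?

Heavy atoms from the SMILES: 1 Br, 9 C, 1 N, 3 O, 1 S.
Implicit hydrogens by atom environment:
  3 × C: 2 H each → 6
  3 × C: 1 H each → 3
  2 × C: 3 H each → 6
  2 × O: no H
  1 × Br: no H
  1 × C: no H
  1 × N: 2 H
  1 × O: 1 H
  1 × S: no H
  Total hydrogens = 18.
Molecular formula: C9H18BrNO3S

C9H18BrNO3S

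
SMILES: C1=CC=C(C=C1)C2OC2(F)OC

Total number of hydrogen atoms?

9

Hydrogens are implicit in SMILES; fill each atom to its normal valence:
  5 × C (aromatic): 1 H each → 5
  2 × O: no H
  1 × C: 3 H
  1 × C: 1 H
  1 × C: no H
  1 × C (aromatic): no H
  1 × F: no H
  Total hydrogens = 9.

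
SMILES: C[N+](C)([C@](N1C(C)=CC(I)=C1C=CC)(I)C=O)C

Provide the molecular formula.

Heavy atoms from the SMILES: 13 C, 2 I, 2 N, 1 O.
Implicit hydrogens by atom environment:
  5 × C: 3 H each → 15
  3 × C: 1 H each → 3
  3 × C (aromatic): no H
  2 × I: no H
  1 × C (aromatic): 1 H
  1 × C: no H
  1 × N (aromatic): no H
  1 × N (charge +1): no H
  1 × O: no H
  Total hydrogens = 19.
Net charge +1.
Molecular formula: C13H19I2N2O+

C13H19I2N2O+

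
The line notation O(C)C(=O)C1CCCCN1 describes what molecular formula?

Heavy atoms from the SMILES: 7 C, 1 N, 2 O.
Implicit hydrogens by atom environment:
  4 × C: 2 H each → 8
  2 × O: no H
  1 × C: 3 H
  1 × C: 1 H
  1 × C: no H
  1 × N: 1 H
  Total hydrogens = 13.
Molecular formula: C7H13NO2

C7H13NO2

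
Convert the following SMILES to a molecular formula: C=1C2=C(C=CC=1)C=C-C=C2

Heavy atoms from the SMILES: 10 C.
Implicit hydrogens by atom environment:
  8 × C (aromatic): 1 H each → 8
  2 × C (aromatic): no H
  Total hydrogens = 8.
Molecular formula: C10H8

C10H8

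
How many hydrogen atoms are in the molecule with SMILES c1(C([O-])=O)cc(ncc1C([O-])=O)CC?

Hydrogens are implicit in SMILES; fill each atom to its normal valence:
  3 × C (aromatic): no H
  2 × C (aromatic): 1 H each → 2
  2 × C: no H
  2 × O: no H
  2 × O (charge -1): no H
  1 × C: 3 H
  1 × C: 2 H
  1 × N (aromatic): no H
  Total hydrogens = 7.

7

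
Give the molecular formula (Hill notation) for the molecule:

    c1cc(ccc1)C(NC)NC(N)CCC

Heavy atoms from the SMILES: 12 C, 3 N.
Implicit hydrogens by atom environment:
  5 × C (aromatic): 1 H each → 5
  2 × C: 3 H each → 6
  2 × C: 2 H each → 4
  2 × C: 1 H each → 2
  2 × N: 1 H each → 2
  1 × C (aromatic): no H
  1 × N: 2 H
  Total hydrogens = 21.
Molecular formula: C12H21N3

C12H21N3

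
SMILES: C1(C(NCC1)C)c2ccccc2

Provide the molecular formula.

Heavy atoms from the SMILES: 11 C, 1 N.
Implicit hydrogens by atom environment:
  5 × C (aromatic): 1 H each → 5
  2 × C: 2 H each → 4
  2 × C: 1 H each → 2
  1 × C: 3 H
  1 × C (aromatic): no H
  1 × N: 1 H
  Total hydrogens = 15.
Molecular formula: C11H15N

C11H15N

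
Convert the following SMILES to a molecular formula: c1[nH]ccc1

Heavy atoms from the SMILES: 4 C, 1 N.
Implicit hydrogens by atom environment:
  4 × C (aromatic): 1 H each → 4
  1 × N (aromatic): 1 H
  Total hydrogens = 5.
Molecular formula: C4H5N

C4H5N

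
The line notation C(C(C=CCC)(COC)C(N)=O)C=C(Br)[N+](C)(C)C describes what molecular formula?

C14H26BrN2O2+

Heavy atoms from the SMILES: 1 Br, 14 C, 2 N, 2 O.
Implicit hydrogens by atom environment:
  5 × C: 3 H each → 15
  3 × C: 2 H each → 6
  3 × C: 1 H each → 3
  3 × C: no H
  2 × O: no H
  1 × Br: no H
  1 × N: 2 H
  1 × N (charge +1): no H
  Total hydrogens = 26.
Net charge +1.
Molecular formula: C14H26BrN2O2+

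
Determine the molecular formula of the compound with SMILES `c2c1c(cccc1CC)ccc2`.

Heavy atoms from the SMILES: 12 C.
Implicit hydrogens by atom environment:
  7 × C (aromatic): 1 H each → 7
  3 × C (aromatic): no H
  1 × C: 3 H
  1 × C: 2 H
  Total hydrogens = 12.
Molecular formula: C12H12

C12H12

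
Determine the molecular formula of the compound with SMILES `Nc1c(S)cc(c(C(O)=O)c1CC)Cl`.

C9H10ClNO2S

Heavy atoms from the SMILES: 9 C, 1 Cl, 1 N, 2 O, 1 S.
Implicit hydrogens by atom environment:
  5 × C (aromatic): no H
  1 × C: 3 H
  1 × C: 2 H
  1 × C (aromatic): 1 H
  1 × C: no H
  1 × Cl: no H
  1 × N: 2 H
  1 × O: 1 H
  1 × O: no H
  1 × S: 1 H
  Total hydrogens = 10.
Molecular formula: C9H10ClNO2S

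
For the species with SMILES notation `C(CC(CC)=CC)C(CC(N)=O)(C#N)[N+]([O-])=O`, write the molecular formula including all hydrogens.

Heavy atoms from the SMILES: 11 C, 3 N, 3 O.
Implicit hydrogens by atom environment:
  4 × C: 2 H each → 8
  4 × C: no H
  2 × C: 3 H each → 6
  2 × O: no H
  1 × C: 1 H
  1 × N: 2 H
  1 × N (charge +1): no H
  1 × N: no H
  1 × O (charge -1): no H
  Total hydrogens = 17.
Molecular formula: C11H17N3O3

C11H17N3O3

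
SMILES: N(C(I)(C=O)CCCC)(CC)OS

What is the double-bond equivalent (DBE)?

Molecular formula from the SMILES: C8H16INO2S.
DoU = (2C + 2 + N − H − X)/2 = (2·8 + 2 + 1 − 16 − 1)/2 = 2/2 = 1.
(Structurally: 0 ring(s) + 1 π bond(s) = 1.)

1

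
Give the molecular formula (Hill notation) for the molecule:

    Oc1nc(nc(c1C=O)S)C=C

Heavy atoms from the SMILES: 7 C, 2 N, 2 O, 1 S.
Implicit hydrogens by atom environment:
  4 × C (aromatic): no H
  2 × C: 1 H each → 2
  2 × N (aromatic): no H
  1 × C: 2 H
  1 × O: 1 H
  1 × O: no H
  1 × S: 1 H
  Total hydrogens = 6.
Molecular formula: C7H6N2O2S

C7H6N2O2S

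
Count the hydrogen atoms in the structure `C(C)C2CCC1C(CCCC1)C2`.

22

Hydrogens are implicit in SMILES; fill each atom to its normal valence:
  8 × C: 2 H each → 16
  3 × C: 1 H each → 3
  1 × C: 3 H
  Total hydrogens = 22.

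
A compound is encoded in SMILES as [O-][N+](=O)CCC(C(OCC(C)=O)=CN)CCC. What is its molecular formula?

Heavy atoms from the SMILES: 11 C, 2 N, 4 O.
Implicit hydrogens by atom environment:
  5 × C: 2 H each → 10
  3 × O: no H
  2 × C: 3 H each → 6
  2 × C: 1 H each → 2
  2 × C: no H
  1 × N: 2 H
  1 × N (charge +1): no H
  1 × O (charge -1): no H
  Total hydrogens = 20.
Molecular formula: C11H20N2O4

C11H20N2O4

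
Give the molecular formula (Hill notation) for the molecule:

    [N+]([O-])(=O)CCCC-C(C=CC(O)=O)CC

Heavy atoms from the SMILES: 10 C, 1 N, 4 O.
Implicit hydrogens by atom environment:
  5 × C: 2 H each → 10
  3 × C: 1 H each → 3
  2 × O: no H
  1 × C: 3 H
  1 × C: no H
  1 × N (charge +1): no H
  1 × O: 1 H
  1 × O (charge -1): no H
  Total hydrogens = 17.
Molecular formula: C10H17NO4

C10H17NO4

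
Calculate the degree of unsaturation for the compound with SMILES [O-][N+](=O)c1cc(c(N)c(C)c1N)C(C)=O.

6

Molecular formula from the SMILES: C9H11N3O3.
DoU = (2C + 2 + N − H − X)/2 = (2·9 + 2 + 3 − 11 − 0)/2 = 12/2 = 6.
(Structurally: 1 ring(s) + 5 π bond(s) = 6.)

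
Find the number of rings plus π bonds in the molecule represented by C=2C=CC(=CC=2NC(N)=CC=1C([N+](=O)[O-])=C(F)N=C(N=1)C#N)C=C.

Molecular formula from the SMILES: C15H11FN6O2.
DoU = (2C + 2 + N − H − X)/2 = (2·15 + 2 + 6 − 11 − 1)/2 = 26/2 = 13.
(Structurally: 2 ring(s) + 11 π bond(s) = 13.)

13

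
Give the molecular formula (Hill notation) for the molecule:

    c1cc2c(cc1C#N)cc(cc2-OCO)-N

Heavy atoms from the SMILES: 12 C, 2 N, 2 O.
Implicit hydrogens by atom environment:
  5 × C (aromatic): 1 H each → 5
  5 × C (aromatic): no H
  1 × C: 2 H
  1 × C: no H
  1 × N: 2 H
  1 × N: no H
  1 × O: 1 H
  1 × O: no H
  Total hydrogens = 10.
Molecular formula: C12H10N2O2

C12H10N2O2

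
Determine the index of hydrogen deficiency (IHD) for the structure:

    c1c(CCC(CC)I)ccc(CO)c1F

4

Molecular formula from the SMILES: C12H16FIO.
DoU = (2C + 2 + N − H − X)/2 = (2·12 + 2 + 0 − 16 − 2)/2 = 8/2 = 4.
(Structurally: 1 ring(s) + 3 π bond(s) = 4.)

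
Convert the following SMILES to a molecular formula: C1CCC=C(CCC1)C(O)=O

Heavy atoms from the SMILES: 9 C, 2 O.
Implicit hydrogens by atom environment:
  6 × C: 2 H each → 12
  2 × C: no H
  1 × C: 1 H
  1 × O: 1 H
  1 × O: no H
  Total hydrogens = 14.
Molecular formula: C9H14O2

C9H14O2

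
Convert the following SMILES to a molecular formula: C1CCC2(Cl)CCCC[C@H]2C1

C10H17Cl

Heavy atoms from the SMILES: 10 C, 1 Cl.
Implicit hydrogens by atom environment:
  8 × C: 2 H each → 16
  1 × C: 1 H
  1 × C: no H
  1 × Cl: no H
  Total hydrogens = 17.
Molecular formula: C10H17Cl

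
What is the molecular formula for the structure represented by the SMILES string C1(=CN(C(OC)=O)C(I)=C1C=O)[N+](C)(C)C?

C10H14IN2O3+

Heavy atoms from the SMILES: 10 C, 1 I, 2 N, 3 O.
Implicit hydrogens by atom environment:
  4 × C: 3 H each → 12
  3 × C (aromatic): no H
  3 × O: no H
  1 × C (aromatic): 1 H
  1 × C: 1 H
  1 × C: no H
  1 × I: no H
  1 × N (aromatic): no H
  1 × N (charge +1): no H
  Total hydrogens = 14.
Net charge +1.
Molecular formula: C10H14IN2O3+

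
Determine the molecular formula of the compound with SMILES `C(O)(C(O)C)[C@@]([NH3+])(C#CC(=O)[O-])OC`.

C8H13NO5

Heavy atoms from the SMILES: 8 C, 1 N, 5 O.
Implicit hydrogens by atom environment:
  4 × C: no H
  2 × C: 3 H each → 6
  2 × C: 1 H each → 2
  2 × O: 1 H each → 2
  2 × O: no H
  1 × N (charge +1): 3 H
  1 × O (charge -1): no H
  Total hydrogens = 13.
Molecular formula: C8H13NO5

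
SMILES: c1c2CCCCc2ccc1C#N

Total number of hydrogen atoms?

11

Hydrogens are implicit in SMILES; fill each atom to its normal valence:
  4 × C: 2 H each → 8
  3 × C (aromatic): 1 H each → 3
  3 × C (aromatic): no H
  1 × C: no H
  1 × N: no H
  Total hydrogens = 11.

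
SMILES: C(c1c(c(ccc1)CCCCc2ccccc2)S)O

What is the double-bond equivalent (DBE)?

Molecular formula from the SMILES: C17H20OS.
DoU = (2C + 2 + N − H − X)/2 = (2·17 + 2 + 0 − 20 − 0)/2 = 16/2 = 8.
(Structurally: 2 ring(s) + 6 π bond(s) = 8.)

8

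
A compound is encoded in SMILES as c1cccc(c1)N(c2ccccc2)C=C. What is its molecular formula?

C14H13N

Heavy atoms from the SMILES: 14 C, 1 N.
Implicit hydrogens by atom environment:
  10 × C (aromatic): 1 H each → 10
  2 × C (aromatic): no H
  1 × C: 2 H
  1 × C: 1 H
  1 × N: no H
  Total hydrogens = 13.
Molecular formula: C14H13N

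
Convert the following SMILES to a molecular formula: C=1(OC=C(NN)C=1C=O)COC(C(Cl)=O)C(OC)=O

C10H11ClN2O6

Heavy atoms from the SMILES: 10 C, 1 Cl, 2 N, 6 O.
Implicit hydrogens by atom environment:
  5 × O: no H
  3 × C (aromatic): no H
  2 × C: 1 H each → 2
  2 × C: no H
  1 × C: 3 H
  1 × C: 2 H
  1 × C (aromatic): 1 H
  1 × Cl: no H
  1 × N: 2 H
  1 × N: 1 H
  1 × O (aromatic): no H
  Total hydrogens = 11.
Molecular formula: C10H11ClN2O6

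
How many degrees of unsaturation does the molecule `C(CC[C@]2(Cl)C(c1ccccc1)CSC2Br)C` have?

Molecular formula from the SMILES: C14H18BrClS.
DoU = (2C + 2 + N − H − X)/2 = (2·14 + 2 + 0 − 18 − 2)/2 = 10/2 = 5.
(Structurally: 2 ring(s) + 3 π bond(s) = 5.)

5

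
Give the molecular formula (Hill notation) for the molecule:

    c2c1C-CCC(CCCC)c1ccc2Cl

Heavy atoms from the SMILES: 14 C, 1 Cl.
Implicit hydrogens by atom environment:
  6 × C: 2 H each → 12
  3 × C (aromatic): 1 H each → 3
  3 × C (aromatic): no H
  1 × C: 3 H
  1 × C: 1 H
  1 × Cl: no H
  Total hydrogens = 19.
Molecular formula: C14H19Cl

C14H19Cl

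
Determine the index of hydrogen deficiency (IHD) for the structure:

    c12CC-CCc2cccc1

Molecular formula from the SMILES: C10H12.
DoU = (2C + 2 + N − H − X)/2 = (2·10 + 2 + 0 − 12 − 0)/2 = 10/2 = 5.
(Structurally: 2 ring(s) + 3 π bond(s) = 5.)

5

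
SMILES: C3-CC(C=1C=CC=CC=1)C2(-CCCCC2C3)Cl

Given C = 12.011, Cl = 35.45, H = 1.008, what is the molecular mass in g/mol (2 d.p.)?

Molecular formula: C16H21Cl.
M = 16×12.011 + 1×35.45 + 21×1.008 = 248.79 g/mol.

248.79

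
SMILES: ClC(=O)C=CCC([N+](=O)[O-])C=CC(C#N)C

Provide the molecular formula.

C10H11ClN2O3

Heavy atoms from the SMILES: 10 C, 1 Cl, 2 N, 3 O.
Implicit hydrogens by atom environment:
  6 × C: 1 H each → 6
  2 × C: no H
  2 × O: no H
  1 × C: 3 H
  1 × C: 2 H
  1 × Cl: no H
  1 × N (charge +1): no H
  1 × N: no H
  1 × O (charge -1): no H
  Total hydrogens = 11.
Molecular formula: C10H11ClN2O3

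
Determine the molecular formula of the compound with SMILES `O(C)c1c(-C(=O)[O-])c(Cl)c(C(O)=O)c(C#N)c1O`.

Heavy atoms from the SMILES: 10 C, 1 Cl, 1 N, 6 O.
Implicit hydrogens by atom environment:
  6 × C (aromatic): no H
  3 × C: no H
  3 × O: no H
  2 × O: 1 H each → 2
  1 × C: 3 H
  1 × Cl: no H
  1 × N: no H
  1 × O (charge -1): no H
  Total hydrogens = 5.
Net charge -1.
Molecular formula: C10H5ClNO6-

C10H5ClNO6-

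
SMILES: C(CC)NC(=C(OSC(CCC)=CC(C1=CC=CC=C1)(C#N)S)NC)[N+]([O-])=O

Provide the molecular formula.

C19H26N4O3S2

Heavy atoms from the SMILES: 19 C, 4 N, 3 O, 2 S.
Implicit hydrogens by atom environment:
  5 × C (aromatic): 1 H each → 5
  5 × C: no H
  4 × C: 2 H each → 8
  3 × C: 3 H each → 9
  2 × N: 1 H each → 2
  2 × O: no H
  1 × C: 1 H
  1 × C (aromatic): no H
  1 × N: no H
  1 × N (charge +1): no H
  1 × O (charge -1): no H
  1 × S: 1 H
  1 × S: no H
  Total hydrogens = 26.
Molecular formula: C19H26N4O3S2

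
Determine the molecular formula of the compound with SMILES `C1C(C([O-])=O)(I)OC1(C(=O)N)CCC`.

C8H11INO4-

Heavy atoms from the SMILES: 8 C, 1 I, 1 N, 4 O.
Implicit hydrogens by atom environment:
  4 × C: no H
  3 × C: 2 H each → 6
  3 × O: no H
  1 × C: 3 H
  1 × I: no H
  1 × N: 2 H
  1 × O (charge -1): no H
  Total hydrogens = 11.
Net charge -1.
Molecular formula: C8H11INO4-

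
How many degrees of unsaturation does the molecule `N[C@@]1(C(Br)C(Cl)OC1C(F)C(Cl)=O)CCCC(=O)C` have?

Molecular formula from the SMILES: C11H15BrCl2FNO3.
DoU = (2C + 2 + N − H − X)/2 = (2·11 + 2 + 1 − 15 − 4)/2 = 6/2 = 3.
(Structurally: 1 ring(s) + 2 π bond(s) = 3.)

3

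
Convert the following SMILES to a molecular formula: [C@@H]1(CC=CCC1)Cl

C6H9Cl

Heavy atoms from the SMILES: 6 C, 1 Cl.
Implicit hydrogens by atom environment:
  3 × C: 2 H each → 6
  3 × C: 1 H each → 3
  1 × Cl: no H
  Total hydrogens = 9.
Molecular formula: C6H9Cl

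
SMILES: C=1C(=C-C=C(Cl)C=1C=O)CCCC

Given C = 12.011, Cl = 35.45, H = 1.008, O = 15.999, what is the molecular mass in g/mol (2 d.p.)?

Molecular formula: C11H13ClO.
M = 11×12.011 + 1×35.45 + 13×1.008 + 1×15.999 = 196.67 g/mol.

196.67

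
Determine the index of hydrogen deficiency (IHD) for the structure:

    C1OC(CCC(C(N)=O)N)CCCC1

Molecular formula from the SMILES: C10H20N2O2.
DoU = (2C + 2 + N − H − X)/2 = (2·10 + 2 + 2 − 20 − 0)/2 = 4/2 = 2.
(Structurally: 1 ring(s) + 1 π bond(s) = 2.)

2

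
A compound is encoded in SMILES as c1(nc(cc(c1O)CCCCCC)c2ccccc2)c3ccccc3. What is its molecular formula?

C23H25NO

Heavy atoms from the SMILES: 23 C, 1 N, 1 O.
Implicit hydrogens by atom environment:
  11 × C (aromatic): 1 H each → 11
  6 × C (aromatic): no H
  5 × C: 2 H each → 10
  1 × C: 3 H
  1 × N (aromatic): no H
  1 × O: 1 H
  Total hydrogens = 25.
Molecular formula: C23H25NO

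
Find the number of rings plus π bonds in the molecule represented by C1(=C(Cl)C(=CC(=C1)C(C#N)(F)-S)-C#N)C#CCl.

10

Molecular formula from the SMILES: C11H3Cl2FN2S.
DoU = (2C + 2 + N − H − X)/2 = (2·11 + 2 + 2 − 3 − 3)/2 = 20/2 = 10.
(Structurally: 1 ring(s) + 9 π bond(s) = 10.)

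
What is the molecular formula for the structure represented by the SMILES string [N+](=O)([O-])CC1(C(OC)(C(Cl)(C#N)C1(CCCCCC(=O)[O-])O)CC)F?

C15H21ClFN2O6-

Heavy atoms from the SMILES: 15 C, 1 Cl, 1 F, 2 N, 6 O.
Implicit hydrogens by atom environment:
  7 × C: 2 H each → 14
  6 × C: no H
  3 × O: no H
  2 × C: 3 H each → 6
  2 × O (charge -1): no H
  1 × Cl: no H
  1 × F: no H
  1 × N: no H
  1 × N (charge +1): no H
  1 × O: 1 H
  Total hydrogens = 21.
Net charge -1.
Molecular formula: C15H21ClFN2O6-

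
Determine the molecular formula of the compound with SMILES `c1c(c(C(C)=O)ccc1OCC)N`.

Heavy atoms from the SMILES: 10 C, 1 N, 2 O.
Implicit hydrogens by atom environment:
  3 × C (aromatic): 1 H each → 3
  3 × C (aromatic): no H
  2 × C: 3 H each → 6
  2 × O: no H
  1 × C: 2 H
  1 × C: no H
  1 × N: 2 H
  Total hydrogens = 13.
Molecular formula: C10H13NO2

C10H13NO2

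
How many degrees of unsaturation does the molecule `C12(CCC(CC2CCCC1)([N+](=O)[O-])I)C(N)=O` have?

4

Molecular formula from the SMILES: C11H17IN2O3.
DoU = (2C + 2 + N − H − X)/2 = (2·11 + 2 + 2 − 17 − 1)/2 = 8/2 = 4.
(Structurally: 2 ring(s) + 2 π bond(s) = 4.)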